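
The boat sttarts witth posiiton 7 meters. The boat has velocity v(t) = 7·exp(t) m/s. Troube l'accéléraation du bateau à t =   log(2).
Pour résoudre ceci, nous devons prendre 1 dérivée de notre équation de la vitesse v(t) = 7·exp(t). En prenant d/dt de v(t), nous trouvons a(t) = 7·exp(t). De l'équation de l'accélération a(t) = 7·exp(t), nous substituons t = log(2) pour obtenir a = 14.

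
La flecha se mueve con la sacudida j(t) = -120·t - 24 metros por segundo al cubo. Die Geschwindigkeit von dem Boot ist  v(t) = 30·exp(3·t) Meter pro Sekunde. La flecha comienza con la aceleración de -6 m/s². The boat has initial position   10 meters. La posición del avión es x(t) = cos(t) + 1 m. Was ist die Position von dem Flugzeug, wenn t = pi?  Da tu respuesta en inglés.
From the given position equation x(t) = cos(t) + 1, we substitute t = pi to get x = 0.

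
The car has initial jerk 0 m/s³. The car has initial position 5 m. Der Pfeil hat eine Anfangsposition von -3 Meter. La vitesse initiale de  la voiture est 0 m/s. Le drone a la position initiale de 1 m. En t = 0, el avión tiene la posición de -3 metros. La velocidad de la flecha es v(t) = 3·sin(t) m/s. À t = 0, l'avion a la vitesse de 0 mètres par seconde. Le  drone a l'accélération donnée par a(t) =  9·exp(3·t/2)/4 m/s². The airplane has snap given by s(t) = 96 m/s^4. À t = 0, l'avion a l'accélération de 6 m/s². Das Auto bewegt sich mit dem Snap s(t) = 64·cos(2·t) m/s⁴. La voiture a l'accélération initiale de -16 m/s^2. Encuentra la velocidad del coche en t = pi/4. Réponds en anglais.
We need to integrate our snap equation s(t) = 64·cos(2·t) 3 times. Taking ∫s(t)dt and applying j(0) = 0, we find j(t) = 32·sin(2·t). Finding the antiderivative of j(t) and using a(0) = -16: a(t) = -16·cos(2·t). Integrating acceleration and using the initial condition v(0) = 0, we get v(t) = -8·sin(2·t). Using v(t) = -8·sin(2·t) and substituting t = pi/4, we find v = -8.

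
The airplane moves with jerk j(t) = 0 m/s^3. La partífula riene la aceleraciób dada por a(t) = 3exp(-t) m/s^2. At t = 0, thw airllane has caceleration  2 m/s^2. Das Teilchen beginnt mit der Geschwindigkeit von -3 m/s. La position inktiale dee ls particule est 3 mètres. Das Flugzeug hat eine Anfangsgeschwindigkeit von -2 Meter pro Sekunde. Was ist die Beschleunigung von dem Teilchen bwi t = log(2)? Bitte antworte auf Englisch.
From the given acceleration equation a(t) = 3·exp(-t), we substitute t = log(2) to get a = 3/2.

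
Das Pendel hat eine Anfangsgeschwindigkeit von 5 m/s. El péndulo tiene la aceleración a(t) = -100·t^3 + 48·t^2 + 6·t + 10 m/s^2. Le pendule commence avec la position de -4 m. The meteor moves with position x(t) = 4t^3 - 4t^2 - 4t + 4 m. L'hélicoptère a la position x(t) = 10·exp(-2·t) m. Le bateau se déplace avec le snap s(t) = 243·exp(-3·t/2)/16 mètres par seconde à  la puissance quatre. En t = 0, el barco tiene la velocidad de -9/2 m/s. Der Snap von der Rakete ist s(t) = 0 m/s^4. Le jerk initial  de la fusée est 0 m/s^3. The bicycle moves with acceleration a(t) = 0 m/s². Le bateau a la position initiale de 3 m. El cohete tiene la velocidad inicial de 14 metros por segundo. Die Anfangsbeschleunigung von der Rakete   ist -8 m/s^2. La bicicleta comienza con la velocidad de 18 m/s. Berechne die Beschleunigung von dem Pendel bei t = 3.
Wir haben die Beschleunigung a(t) = -100·t^3 + 48·t^2 + 6·t + 10. Durch Einsetzen von t = 3: a(3) = -2240.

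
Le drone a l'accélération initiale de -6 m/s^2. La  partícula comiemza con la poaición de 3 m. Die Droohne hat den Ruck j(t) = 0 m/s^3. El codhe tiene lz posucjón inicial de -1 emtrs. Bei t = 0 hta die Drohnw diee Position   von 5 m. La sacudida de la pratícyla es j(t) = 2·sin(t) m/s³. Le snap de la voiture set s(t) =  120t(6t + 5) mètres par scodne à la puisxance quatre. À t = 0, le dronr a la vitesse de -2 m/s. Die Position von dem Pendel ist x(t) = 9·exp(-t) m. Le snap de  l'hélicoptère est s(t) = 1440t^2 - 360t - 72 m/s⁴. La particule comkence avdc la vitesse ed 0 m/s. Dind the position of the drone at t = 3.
We need to integrate our jerk equation j(t) = 0 3 times. Finding the antiderivative of j(t) and using a(0) = -6: a(t) = -6. The integral of acceleration is velocity. Using v(0) = -2, we get v(t) = -6·t - 2. Taking ∫v(t)dt and applying x(0) = 5, we find x(t) = -3·t^2 - 2·t + 5. Using x(t) = -3·t^2 - 2·t + 5 and substituting t = 3, we find x = -28.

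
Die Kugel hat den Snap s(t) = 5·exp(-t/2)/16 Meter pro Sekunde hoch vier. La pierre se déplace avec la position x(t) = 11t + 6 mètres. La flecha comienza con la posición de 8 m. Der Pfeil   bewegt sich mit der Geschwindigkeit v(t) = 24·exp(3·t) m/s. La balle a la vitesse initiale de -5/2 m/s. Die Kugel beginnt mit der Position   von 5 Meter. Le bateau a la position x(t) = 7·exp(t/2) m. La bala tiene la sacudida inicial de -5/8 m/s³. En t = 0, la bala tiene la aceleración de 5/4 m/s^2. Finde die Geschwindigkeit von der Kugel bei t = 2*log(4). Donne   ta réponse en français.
Nous devons trouver la primitive de notre équation du snap s(t) = 5·exp(-t/2)/16 3 fois. En prenant ∫s(t)dt et en appliquant j(0) = -5/8, nous trouvons j(t) = -5·exp(-t/2)/8. L'intégrale du jerk, avec a(0) = 5/4, donne l'accélération: a(t) = 5·exp(-t/2)/4. En prenant ∫a(t)dt et en appliquant v(0) = -5/2, nous trouvons v(t) = -5·exp(-t/2)/2. Nous avons la vitesse v(t) = -5·exp(-t/2)/2. En substituant t = 2*log(4): v(2*log(4)) = -5/8.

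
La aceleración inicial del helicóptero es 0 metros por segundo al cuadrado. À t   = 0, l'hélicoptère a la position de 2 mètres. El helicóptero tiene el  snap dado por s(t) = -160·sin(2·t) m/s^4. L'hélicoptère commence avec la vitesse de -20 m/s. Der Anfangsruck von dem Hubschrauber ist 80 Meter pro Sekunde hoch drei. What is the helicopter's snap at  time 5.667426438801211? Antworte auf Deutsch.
Mit s(t) = -160·sin(2·t) und Einsetzen von t = 5.667426438801211, finden wir s = 150.879200175665.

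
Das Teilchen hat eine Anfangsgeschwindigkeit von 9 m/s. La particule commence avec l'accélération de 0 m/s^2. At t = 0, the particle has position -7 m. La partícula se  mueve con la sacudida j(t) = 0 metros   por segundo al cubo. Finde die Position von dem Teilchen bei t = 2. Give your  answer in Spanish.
Partiendo de la sacudida j(t) = 0, tomamos 3 integrales. Tomando ∫j(t)dt y aplicando a(0) = 0, encontramos a(t) = 0. La antiderivada de la aceleración es la velocidad. Usando v(0) = 9, obtenemos v(t) = 9. La antiderivada de la velocidad es la posición. Usando x(0) = -7, obtenemos x(t) = 9·t - 7. Usando x(t) = 9·t - 7 y sustituyendo t = 2, encontramos x = 11.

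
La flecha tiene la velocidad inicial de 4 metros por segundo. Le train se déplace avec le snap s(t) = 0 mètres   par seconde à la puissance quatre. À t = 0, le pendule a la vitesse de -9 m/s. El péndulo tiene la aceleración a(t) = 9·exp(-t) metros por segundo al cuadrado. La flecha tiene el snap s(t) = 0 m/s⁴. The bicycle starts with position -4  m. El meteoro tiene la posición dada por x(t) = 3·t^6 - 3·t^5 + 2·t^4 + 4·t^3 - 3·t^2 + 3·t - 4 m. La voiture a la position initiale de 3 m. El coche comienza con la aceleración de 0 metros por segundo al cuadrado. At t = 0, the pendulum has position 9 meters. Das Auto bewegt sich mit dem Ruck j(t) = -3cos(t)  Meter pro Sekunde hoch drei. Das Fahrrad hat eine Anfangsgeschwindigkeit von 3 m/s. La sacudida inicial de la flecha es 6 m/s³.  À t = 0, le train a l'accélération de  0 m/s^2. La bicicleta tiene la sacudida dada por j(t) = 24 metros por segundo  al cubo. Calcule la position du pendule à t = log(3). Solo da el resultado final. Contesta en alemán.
Die Position bei t = log(3) ist x = 3.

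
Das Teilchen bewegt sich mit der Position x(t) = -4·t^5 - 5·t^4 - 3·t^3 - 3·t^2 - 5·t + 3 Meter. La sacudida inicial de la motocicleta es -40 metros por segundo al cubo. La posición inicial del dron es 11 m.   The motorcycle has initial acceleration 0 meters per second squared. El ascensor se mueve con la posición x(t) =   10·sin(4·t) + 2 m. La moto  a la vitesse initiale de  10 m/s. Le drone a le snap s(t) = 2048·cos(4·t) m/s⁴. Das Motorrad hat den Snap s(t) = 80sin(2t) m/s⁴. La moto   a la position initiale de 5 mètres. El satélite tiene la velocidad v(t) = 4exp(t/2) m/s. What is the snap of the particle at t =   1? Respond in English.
Starting from position x(t) = -4·t^5 - 5·t^4 - 3·t^3 - 3·t^2 - 5·t + 3, we take 4 derivatives. Differentiating position, we get velocity: v(t) = -20·t^4 - 20·t^3 - 9·t^2 - 6·t - 5. Differentiating velocity, we get acceleration: a(t) = -80·t^3 - 60·t^2 - 18·t - 6. Differentiating acceleration, we get jerk: j(t) = -240·t^2 - 120·t - 18. The derivative of jerk gives snap: s(t) = -480·t - 120. Using s(t) = -480·t - 120 and substituting t = 1, we find s = -600.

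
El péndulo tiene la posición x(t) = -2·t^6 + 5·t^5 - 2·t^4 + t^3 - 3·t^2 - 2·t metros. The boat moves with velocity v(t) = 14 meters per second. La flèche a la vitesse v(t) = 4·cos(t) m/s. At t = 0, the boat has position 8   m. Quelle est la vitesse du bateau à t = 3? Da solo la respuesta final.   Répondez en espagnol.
La velocidad en t = 3 es v = 14.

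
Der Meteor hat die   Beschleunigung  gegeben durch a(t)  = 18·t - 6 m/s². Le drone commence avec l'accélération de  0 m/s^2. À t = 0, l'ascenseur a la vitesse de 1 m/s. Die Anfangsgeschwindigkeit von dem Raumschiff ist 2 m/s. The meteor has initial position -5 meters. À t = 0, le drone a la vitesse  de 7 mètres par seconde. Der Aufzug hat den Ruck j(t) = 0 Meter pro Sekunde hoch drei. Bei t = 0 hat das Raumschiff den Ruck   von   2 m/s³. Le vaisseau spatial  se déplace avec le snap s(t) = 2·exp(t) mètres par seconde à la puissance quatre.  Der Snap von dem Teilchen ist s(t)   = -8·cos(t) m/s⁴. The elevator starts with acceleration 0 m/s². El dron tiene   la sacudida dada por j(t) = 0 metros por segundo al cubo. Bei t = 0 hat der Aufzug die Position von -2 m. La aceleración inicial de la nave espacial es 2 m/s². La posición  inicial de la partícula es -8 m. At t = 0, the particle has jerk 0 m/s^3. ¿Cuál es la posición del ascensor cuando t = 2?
Necesitamos integrar nuestra ecuación de la sacudida j(t) = 0 3 veces. La antiderivada de la sacudida, con a(0) = 0, da la aceleración: a(t) = 0. La antiderivada de la aceleración, con v(0) = 1, da la velocidad: v(t) = 1. La antiderivada de la velocidad es la posición. Usando x(0) = -2, obtenemos x(t) = t - 2. Tenemos la posición x(t) = t - 2. Sustituyendo t = 2: x(2) = 0.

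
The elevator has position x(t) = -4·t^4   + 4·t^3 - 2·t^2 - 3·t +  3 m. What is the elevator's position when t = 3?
Using x(t) = -4·t^4 + 4·t^3 - 2·t^2 - 3·t + 3 and substituting t = 3, we find x = -240.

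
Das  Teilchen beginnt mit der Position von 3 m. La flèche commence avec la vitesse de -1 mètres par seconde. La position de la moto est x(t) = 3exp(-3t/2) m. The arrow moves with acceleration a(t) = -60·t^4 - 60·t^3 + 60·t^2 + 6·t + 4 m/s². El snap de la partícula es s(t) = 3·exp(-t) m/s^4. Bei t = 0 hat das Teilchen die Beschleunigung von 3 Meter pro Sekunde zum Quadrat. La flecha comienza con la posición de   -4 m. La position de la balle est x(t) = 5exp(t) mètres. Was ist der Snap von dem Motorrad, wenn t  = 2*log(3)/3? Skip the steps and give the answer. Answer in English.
The snap at t = 2*log(3)/3 is s = 81/16.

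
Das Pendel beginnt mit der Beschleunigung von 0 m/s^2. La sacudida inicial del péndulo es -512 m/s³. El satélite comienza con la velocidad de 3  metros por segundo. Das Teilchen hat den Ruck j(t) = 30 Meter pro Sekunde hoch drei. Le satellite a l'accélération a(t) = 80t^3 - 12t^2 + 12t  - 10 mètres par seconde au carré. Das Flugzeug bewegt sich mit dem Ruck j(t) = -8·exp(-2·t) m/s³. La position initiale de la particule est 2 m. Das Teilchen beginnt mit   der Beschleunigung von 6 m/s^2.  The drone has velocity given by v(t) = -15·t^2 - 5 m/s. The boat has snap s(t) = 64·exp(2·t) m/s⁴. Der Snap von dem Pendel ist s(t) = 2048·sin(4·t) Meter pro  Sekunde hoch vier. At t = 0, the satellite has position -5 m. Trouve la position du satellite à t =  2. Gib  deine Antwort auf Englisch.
To find the answer, we compute 2 integrals of a(t) = 80·t^3 - 12·t^2 + 12·t - 10. Taking ∫a(t)dt and applying v(0) = 3, we find v(t) = 20·t^4 - 4·t^3 + 6·t^2 - 10·t + 3. Integrating velocity and using the initial condition x(0) = -5, we get x(t) = 4·t^5 - t^4 + 2·t^3 - 5·t^2 + 3·t - 5. We have position x(t) = 4·t^5 - t^4 + 2·t^3 - 5·t^2 + 3·t - 5. Substituting t = 2: x(2) = 109.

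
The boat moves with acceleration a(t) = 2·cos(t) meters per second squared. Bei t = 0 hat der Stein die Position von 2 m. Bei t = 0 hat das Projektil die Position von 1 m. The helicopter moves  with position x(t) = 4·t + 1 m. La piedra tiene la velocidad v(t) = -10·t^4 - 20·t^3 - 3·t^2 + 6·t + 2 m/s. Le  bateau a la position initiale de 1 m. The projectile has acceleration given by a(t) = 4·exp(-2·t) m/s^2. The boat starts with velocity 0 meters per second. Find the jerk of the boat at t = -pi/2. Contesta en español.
Para resolver esto, necesitamos tomar 1 derivada de nuestra ecuación de la aceleración a(t) = 2·cos(t). La derivada de la aceleración da la sacudida: j(t) = -2·sin(t). De la ecuación de la sacudida j(t) = -2·sin(t), sustituimos t = -pi/2 para obtener j = 2.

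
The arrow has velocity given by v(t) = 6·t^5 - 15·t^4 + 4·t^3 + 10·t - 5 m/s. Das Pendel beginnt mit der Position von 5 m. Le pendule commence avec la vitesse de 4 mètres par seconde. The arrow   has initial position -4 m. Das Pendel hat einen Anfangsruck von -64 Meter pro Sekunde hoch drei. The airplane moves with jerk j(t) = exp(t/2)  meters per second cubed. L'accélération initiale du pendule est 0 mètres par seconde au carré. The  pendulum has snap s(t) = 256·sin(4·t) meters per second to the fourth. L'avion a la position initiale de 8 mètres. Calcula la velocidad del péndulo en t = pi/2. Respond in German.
Ausgehend von dem Snap s(t) = 256·sin(4·t), nehmen wir 3 Integrale. Das Integral von dem Snap, mit j(0) = -64, ergibt den Ruck: j(t) = -64·cos(4·t). Durch Integration von dem Ruck und Verwendung der Anfangsbedingung a(0) = 0, erhalten wir a(t) = -16·sin(4·t). Das Integral von der Beschleunigung ist die Geschwindigkeit. Mit v(0) = 4 erhalten wir v(t) = 4·cos(4·t). Mit v(t) = 4·cos(4·t) und Einsetzen von t = pi/2, finden wir v = 4.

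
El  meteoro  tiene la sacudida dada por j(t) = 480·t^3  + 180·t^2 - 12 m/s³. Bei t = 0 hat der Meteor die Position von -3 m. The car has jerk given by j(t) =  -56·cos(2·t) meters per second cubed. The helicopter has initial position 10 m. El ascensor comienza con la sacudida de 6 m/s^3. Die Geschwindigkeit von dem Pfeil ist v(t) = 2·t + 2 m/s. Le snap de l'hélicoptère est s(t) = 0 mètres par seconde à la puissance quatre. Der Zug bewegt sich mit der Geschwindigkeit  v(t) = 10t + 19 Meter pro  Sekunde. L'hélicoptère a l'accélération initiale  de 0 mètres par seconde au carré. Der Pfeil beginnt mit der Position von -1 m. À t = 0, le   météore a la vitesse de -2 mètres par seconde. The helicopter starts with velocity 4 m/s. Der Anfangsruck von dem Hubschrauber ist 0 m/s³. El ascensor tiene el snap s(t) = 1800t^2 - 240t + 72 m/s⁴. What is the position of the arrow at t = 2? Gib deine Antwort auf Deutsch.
Wir müssen die Stammfunktion unserer Gleichung für die Geschwindigkeit v(t) = 2·t + 2 1-mal finden. Das Integral von der Geschwindigkeit ist die Position. Mit x(0) = -1 erhalten wir x(t) = t^2 + 2·t - 1. Mit x(t) = t^2 + 2·t - 1 und Einsetzen von t = 2, finden wir x = 7.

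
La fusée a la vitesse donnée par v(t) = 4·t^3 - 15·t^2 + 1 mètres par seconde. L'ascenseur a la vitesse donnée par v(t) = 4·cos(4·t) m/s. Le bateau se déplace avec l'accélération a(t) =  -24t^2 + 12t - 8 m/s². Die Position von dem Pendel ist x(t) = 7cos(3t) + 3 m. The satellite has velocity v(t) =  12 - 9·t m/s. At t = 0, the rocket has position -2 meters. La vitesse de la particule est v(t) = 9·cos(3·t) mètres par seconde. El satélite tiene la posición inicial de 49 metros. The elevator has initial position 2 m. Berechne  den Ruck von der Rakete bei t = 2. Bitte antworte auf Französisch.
Nous devons dériver notre équation de la vitesse v(t) = 4·t^3 - 15·t^2 + 1 2 fois. En dérivant la vitesse, nous obtenons l'accélération: a(t) = 12·t^2 - 30·t. En prenant d/dt de a(t), nous trouvons j(t) = 24·t - 30. Nous avons le jerk j(t) = 24·t - 30. En substituant t = 2: j(2) = 18.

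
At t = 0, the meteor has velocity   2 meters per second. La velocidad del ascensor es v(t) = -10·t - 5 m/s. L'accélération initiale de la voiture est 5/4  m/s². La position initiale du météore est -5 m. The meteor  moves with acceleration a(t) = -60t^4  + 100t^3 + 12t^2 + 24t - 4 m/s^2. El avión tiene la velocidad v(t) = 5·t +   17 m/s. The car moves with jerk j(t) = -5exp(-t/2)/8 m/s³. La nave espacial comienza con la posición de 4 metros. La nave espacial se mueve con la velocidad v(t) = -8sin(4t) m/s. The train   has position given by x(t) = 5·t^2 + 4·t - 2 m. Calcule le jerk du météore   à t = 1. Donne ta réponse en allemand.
Um dies zu lösen, müssen wir 1 Ableitung unserer Gleichung für die Beschleunigung a(t) = -60·t^4 + 100·t^3 + 12·t^2 + 24·t - 4 nehmen. Durch Ableiten von der Beschleunigung erhalten wir den Ruck: j(t) = -240·t^3 + 300·t^2 + 24·t + 24. Mit j(t) = -240·t^3 + 300·t^2 + 24·t + 24 und Einsetzen von t = 1, finden wir j = 108.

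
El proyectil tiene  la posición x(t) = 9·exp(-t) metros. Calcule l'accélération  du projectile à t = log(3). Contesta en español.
Partiendo de la posición x(t) = 9·exp(-t), tomamos 2 derivadas. Derivando la posición, obtenemos la velocidad: v(t) = -9·exp(-t). La derivada de la velocidad da la aceleración: a(t) = 9·exp(-t). Tenemos la aceleración a(t) = 9·exp(-t). Sustituyendo t = log(3): a(log(3)) = 3.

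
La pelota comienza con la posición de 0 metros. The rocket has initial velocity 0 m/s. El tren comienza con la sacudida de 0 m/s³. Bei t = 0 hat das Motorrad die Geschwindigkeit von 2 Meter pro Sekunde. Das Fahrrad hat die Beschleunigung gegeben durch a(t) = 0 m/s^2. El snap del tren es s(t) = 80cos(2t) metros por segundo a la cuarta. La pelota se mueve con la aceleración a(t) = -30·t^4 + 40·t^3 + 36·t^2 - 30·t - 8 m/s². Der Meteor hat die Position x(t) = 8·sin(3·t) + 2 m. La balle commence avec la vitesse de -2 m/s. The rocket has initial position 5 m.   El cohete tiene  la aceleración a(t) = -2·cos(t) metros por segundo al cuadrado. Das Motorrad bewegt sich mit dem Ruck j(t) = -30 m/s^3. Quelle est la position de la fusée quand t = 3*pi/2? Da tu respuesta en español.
Para resolver esto, necesitamos tomar 2 integrales de nuestra ecuación de la aceleración a(t) = -2·cos(t). Integrando la aceleración y usando la condición inicial v(0) = 0, obtenemos v(t) = -2·sin(t). La antiderivada de la velocidad, con x(0) = 5, da la posición: x(t) = 2·cos(t) + 3. Usando x(t) = 2·cos(t) + 3 y sustituyendo t = 3*pi/2, encontramos x = 3.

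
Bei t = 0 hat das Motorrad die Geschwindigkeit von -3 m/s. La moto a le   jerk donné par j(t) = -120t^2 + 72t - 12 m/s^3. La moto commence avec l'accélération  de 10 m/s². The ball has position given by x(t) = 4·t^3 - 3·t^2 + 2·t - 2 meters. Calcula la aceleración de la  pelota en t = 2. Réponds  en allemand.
Ausgehend von der Position x(t) = 4·t^3 - 3·t^2 + 2·t - 2, nehmen wir 2 Ableitungen. Die Ableitung von der Position ergibt die Geschwindigkeit: v(t) = 12·t^2 - 6·t + 2. Mit d/dt von v(t) finden wir a(t) = 24·t - 6. Mit a(t) = 24·t - 6 und Einsetzen von t = 2, finden wir a = 42.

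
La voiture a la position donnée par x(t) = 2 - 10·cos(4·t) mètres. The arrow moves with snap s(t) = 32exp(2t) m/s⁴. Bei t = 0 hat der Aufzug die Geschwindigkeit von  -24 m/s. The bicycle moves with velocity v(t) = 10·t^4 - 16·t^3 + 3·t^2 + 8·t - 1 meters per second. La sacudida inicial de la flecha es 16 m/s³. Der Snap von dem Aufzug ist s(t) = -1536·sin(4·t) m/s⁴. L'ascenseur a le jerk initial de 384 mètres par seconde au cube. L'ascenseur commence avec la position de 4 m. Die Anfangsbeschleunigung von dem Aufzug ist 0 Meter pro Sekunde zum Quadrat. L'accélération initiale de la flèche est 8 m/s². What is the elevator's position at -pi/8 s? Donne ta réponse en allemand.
Ausgehend von dem Snap s(t) = -1536·sin(4·t), nehmen wir 4 Integrale. Die Stammfunktion von dem Snap, mit j(0) = 384, ergibt den Ruck: j(t) = 384·cos(4·t). Mit ∫j(t)dt und Anwendung von a(0) = 0, finden wir a(t) = 96·sin(4·t). Mit ∫a(t)dt und Anwendung von v(0) = -24, finden wir v(t) = -24·cos(4·t). Das Integral von der Geschwindigkeit ist die Position. Mit x(0) = 4 erhalten wir x(t) = 4 - 6·sin(4·t). Wir haben die Position x(t) = 4 - 6·sin(4·t). Durch Einsetzen von t = -pi/8: x(-pi/8) = 10.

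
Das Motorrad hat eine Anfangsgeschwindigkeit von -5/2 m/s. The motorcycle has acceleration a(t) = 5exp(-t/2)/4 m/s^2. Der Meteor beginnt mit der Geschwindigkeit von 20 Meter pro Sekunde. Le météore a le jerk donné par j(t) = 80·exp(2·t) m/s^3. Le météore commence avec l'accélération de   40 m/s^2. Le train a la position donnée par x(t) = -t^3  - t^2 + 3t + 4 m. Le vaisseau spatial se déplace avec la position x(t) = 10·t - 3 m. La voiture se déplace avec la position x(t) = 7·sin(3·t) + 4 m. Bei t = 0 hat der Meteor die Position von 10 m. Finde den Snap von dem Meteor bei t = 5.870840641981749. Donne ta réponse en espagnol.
Partiendo de la sacudida j(t) = 80·exp(2·t), tomamos 1 derivada. La derivada de la sacudida da el snap: s(t) = 160·exp(2·t). Usando s(t) = 160·exp(2·t) y sustituyendo t = 5.870840641981749, encontramos s = 20112560.9191361.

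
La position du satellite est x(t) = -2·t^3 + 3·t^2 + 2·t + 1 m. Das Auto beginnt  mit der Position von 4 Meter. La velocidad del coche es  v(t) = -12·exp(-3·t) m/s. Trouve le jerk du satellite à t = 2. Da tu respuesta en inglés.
Starting from position x(t) = -2·t^3 + 3·t^2 + 2·t + 1, we take 3 derivatives. Differentiating position, we get velocity: v(t) = -6·t^2 + 6·t + 2. Differentiating velocity, we get acceleration: a(t) = 6 - 12·t. Taking d/dt of a(t), we find j(t) = -12. We have jerk j(t) = -12. Substituting t = 2: j(2) = -12.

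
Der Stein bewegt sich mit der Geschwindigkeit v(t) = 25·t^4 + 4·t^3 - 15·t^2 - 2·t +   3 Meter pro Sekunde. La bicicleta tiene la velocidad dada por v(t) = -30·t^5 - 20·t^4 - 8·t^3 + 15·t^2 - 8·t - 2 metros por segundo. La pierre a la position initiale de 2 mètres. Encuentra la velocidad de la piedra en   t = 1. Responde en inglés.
From the given velocity equation v(t) = 25·t^4 + 4·t^3 - 15·t^2 - 2·t + 3, we substitute t = 1 to get v = 15.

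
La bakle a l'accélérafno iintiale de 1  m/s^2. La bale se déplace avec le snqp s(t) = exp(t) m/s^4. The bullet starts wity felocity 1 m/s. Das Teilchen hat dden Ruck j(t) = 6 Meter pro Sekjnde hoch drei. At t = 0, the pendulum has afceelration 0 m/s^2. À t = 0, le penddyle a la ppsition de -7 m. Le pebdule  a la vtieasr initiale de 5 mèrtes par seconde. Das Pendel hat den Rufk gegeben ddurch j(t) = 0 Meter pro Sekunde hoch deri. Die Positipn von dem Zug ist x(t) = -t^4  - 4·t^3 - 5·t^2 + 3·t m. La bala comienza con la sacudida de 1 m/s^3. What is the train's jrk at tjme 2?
To solve this, we need to take 3 derivatives of our position equation x(t) = -t^4 - 4·t^3 - 5·t^2 + 3·t. The derivative of position gives velocity: v(t) = -4·t^3 - 12·t^2 - 10·t + 3. The derivative of velocity gives acceleration: a(t) = -12·t^2 - 24·t - 10. Differentiating acceleration, we get jerk: j(t) = -24·t - 24. Using j(t) = -24·t - 24 and substituting t = 2, we find j = -72.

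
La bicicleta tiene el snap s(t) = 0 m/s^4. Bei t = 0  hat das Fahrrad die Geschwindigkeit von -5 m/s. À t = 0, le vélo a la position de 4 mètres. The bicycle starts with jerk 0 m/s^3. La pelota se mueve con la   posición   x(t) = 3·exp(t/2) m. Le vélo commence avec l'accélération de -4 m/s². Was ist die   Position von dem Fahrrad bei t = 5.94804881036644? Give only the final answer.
Die Position bei t = 5.94804881036644 ist x = -96.4988133528354.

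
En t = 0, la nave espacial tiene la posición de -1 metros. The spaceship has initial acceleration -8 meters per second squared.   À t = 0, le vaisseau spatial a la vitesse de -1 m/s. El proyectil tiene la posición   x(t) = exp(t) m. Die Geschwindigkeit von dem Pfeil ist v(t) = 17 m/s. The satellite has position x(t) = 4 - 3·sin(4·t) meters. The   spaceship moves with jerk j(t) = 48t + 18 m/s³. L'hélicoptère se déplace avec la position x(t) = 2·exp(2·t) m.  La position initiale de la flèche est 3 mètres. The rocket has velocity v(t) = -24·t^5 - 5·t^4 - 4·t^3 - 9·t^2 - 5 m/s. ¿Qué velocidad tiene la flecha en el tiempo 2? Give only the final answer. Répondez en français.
v(2) = 17.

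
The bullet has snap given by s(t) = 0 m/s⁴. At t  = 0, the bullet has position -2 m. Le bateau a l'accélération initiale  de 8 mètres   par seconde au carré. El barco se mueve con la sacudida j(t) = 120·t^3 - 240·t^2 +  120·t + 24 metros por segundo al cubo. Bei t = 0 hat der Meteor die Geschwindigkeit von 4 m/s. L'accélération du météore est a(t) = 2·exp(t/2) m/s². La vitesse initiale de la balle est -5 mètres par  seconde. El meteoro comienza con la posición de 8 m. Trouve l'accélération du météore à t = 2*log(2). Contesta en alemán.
Mit a(t) = 2·exp(t/2) und Einsetzen von t = 2*log(2), finden wir a = 4.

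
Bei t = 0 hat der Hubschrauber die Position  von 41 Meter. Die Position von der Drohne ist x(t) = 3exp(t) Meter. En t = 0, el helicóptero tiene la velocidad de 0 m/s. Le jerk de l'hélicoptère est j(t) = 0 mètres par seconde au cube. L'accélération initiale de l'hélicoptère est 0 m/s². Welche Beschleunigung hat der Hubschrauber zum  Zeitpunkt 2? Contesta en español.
Partiendo de la sacudida j(t) = 0, tomamos 1 antiderivada. La antiderivada de la sacudida, con a(0) = 0, da la aceleración: a(t) = 0. Usando a(t) = 0 y sustituyendo t = 2, encontramos a = 0.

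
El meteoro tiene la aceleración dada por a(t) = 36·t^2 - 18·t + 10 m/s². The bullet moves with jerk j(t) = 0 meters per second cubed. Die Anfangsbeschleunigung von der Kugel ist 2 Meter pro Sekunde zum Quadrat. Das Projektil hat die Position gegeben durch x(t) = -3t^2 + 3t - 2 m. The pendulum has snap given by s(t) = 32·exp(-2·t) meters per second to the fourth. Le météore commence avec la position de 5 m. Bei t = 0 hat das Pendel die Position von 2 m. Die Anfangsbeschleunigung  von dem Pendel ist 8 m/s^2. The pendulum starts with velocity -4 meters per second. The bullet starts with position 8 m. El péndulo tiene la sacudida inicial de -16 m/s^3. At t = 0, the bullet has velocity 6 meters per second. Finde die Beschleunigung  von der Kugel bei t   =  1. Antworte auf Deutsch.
Ausgehend von dem Ruck j(t) = 0, nehmen wir 1 Integral. Das Integral von dem Ruck ist die Beschleunigung. Mit a(0) = 2 erhalten wir a(t) = 2. Aus der Gleichung für die Beschleunigung a(t) = 2, setzen wir t = 1 ein und erhalten a = 2.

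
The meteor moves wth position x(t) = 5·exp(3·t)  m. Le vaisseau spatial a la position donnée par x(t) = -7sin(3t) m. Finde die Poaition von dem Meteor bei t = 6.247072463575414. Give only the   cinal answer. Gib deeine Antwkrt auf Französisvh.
x(6.247072463575414) = 688933496.921363.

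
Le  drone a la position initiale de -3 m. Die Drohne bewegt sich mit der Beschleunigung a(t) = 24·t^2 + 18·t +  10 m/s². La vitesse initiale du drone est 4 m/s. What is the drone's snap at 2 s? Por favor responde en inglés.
To solve this, we need to take 2 derivatives of our acceleration equation a(t) = 24·t^2 + 18·t + 10. The derivative of acceleration gives jerk: j(t) = 48·t + 18. Taking d/dt of j(t), we find s(t) = 48. We have snap s(t) = 48. Substituting t = 2: s(2) = 48.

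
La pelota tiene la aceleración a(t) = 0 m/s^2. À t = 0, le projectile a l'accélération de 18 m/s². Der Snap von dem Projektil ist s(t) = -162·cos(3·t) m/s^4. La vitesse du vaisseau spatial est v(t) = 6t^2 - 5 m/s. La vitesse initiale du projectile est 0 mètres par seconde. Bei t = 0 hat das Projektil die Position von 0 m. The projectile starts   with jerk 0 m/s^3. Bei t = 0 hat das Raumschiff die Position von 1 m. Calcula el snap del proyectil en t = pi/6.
Tenemos el snap s(t) = -162·cos(3·t). Sustituyendo t = pi/6: s(pi/6) = 0.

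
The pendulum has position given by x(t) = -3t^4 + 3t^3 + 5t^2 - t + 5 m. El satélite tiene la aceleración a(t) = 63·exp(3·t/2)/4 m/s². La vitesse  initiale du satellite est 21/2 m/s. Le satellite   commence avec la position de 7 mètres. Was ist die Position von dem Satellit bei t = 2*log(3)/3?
Wir müssen unsere Gleichung für die Beschleunigung a(t) = 63·exp(3·t/2)/4 2-mal integrieren. Durch Integration von der Beschleunigung und Verwendung der Anfangsbedingung v(0) = 21/2, erhalten wir v(t) = 21·exp(3·t/2)/2. Durch Integration von der Geschwindigkeit und Verwendung der Anfangsbedingung x(0) = 7, erhalten wir x(t) = 7·exp(3·t/2). Aus der Gleichung für die Position x(t) = 7·exp(3·t/2), setzen wir t = 2*log(3)/3 ein und erhalten x = 21.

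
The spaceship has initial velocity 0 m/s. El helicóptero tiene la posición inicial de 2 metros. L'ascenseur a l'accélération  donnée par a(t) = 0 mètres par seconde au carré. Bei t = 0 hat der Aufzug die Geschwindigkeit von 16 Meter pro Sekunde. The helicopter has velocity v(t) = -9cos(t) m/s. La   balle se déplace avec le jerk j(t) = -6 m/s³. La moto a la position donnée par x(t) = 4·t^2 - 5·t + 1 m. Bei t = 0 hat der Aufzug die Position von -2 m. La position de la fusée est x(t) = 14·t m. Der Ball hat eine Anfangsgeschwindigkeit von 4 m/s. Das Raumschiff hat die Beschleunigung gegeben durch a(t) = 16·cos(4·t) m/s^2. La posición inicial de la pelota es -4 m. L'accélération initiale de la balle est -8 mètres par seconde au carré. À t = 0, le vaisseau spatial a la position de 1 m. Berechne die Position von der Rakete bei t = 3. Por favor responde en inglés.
We have position x(t) = 14·t. Substituting t = 3: x(3) = 42.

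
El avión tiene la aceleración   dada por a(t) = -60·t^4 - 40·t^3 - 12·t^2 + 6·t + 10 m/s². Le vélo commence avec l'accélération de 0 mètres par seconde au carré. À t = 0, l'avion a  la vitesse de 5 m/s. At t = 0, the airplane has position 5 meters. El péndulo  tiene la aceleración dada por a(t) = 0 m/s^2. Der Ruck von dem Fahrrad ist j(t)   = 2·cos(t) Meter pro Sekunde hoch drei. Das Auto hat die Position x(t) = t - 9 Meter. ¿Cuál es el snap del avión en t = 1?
Para resolver esto, necesitamos tomar 2 derivadas de nuestra ecuación de la aceleración a(t) = -60·t^4 - 40·t^3 - 12·t^2 + 6·t + 10. La derivada de la aceleración da la sacudida: j(t) = -240·t^3 - 120·t^2 - 24·t + 6. La derivada de la sacudida da el snap: s(t) = -720·t^2 - 240·t - 24. De la ecuación del snap s(t) = -720·t^2 - 240·t - 24, sustituimos t = 1 para obtener s = -984.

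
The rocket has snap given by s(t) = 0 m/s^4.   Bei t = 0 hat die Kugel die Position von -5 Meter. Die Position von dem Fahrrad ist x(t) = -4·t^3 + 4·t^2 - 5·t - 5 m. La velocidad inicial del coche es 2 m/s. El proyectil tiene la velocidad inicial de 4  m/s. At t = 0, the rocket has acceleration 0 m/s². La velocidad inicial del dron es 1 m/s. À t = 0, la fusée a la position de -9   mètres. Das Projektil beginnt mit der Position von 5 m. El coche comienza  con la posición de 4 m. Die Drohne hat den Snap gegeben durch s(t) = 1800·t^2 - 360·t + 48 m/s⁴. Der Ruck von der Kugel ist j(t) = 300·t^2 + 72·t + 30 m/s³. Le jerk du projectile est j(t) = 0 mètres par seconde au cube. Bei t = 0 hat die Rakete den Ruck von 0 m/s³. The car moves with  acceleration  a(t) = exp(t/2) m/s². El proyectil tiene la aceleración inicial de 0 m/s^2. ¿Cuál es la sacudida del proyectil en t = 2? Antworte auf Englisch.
From the given jerk equation j(t) = 0, we substitute t = 2 to get j = 0.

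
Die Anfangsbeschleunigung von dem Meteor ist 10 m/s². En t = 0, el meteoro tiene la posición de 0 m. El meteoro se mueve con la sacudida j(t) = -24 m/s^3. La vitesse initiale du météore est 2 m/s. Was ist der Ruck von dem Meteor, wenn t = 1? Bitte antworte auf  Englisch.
From the given jerk equation j(t) = -24, we substitute t = 1 to get j = -24.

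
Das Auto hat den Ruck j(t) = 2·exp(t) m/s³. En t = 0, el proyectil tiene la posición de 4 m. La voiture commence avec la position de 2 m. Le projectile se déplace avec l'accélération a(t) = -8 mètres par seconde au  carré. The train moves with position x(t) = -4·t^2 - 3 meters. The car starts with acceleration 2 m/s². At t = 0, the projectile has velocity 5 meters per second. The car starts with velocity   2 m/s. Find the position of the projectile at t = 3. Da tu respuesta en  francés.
Pour résoudre ceci, nous devons prendre 2 intégrales de notre équation de l'accélération a(t) = -8. En prenant ∫a(t)dt et en appliquant v(0) = 5, nous trouvons v(t) = 5 - 8·t. En intégrant la vitesse et en utilisant la condition initiale x(0) = 4, nous obtenons x(t) = -4·t^2 + 5·t + 4. Nous avons la position x(t) = -4·t^2 + 5·t + 4. En substituant t = 3: x(3) = -17.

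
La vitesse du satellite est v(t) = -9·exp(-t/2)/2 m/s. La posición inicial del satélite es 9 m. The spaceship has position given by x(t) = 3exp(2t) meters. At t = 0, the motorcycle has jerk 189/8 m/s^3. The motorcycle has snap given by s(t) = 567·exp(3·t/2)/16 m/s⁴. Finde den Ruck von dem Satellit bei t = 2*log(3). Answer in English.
We must differentiate our velocity equation v(t) = -9·exp(-t/2)/2 2 times. The derivative of velocity gives acceleration: a(t) = 9·exp(-t/2)/4. Differentiating acceleration, we get jerk: j(t) = -9·exp(-t/2)/8. Using j(t) = -9·exp(-t/2)/8 and substituting t = 2*log(3), we find j = -3/8.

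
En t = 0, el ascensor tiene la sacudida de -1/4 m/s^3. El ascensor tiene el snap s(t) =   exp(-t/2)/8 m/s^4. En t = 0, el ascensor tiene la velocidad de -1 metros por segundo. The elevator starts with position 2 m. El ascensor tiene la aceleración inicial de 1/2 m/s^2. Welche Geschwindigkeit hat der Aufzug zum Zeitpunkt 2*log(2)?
Wir müssen unsere Gleichung für den Snap s(t) = exp(-t/2)/8 3-mal integrieren. Die Stammfunktion von dem Snap, mit j(0) = -1/4, ergibt den Ruck: j(t) = -exp(-t/2)/4. Durch Integration von dem Ruck und Verwendung der Anfangsbedingung a(0) = 1/2, erhalten wir a(t) = exp(-t/2)/2. Mit ∫a(t)dt und Anwendung von v(0) = -1, finden wir v(t) = -exp(-t/2). Aus der Gleichung für die Geschwindigkeit v(t) = -exp(-t/2), setzen wir t = 2*log(2) ein und erhalten v = -1/2.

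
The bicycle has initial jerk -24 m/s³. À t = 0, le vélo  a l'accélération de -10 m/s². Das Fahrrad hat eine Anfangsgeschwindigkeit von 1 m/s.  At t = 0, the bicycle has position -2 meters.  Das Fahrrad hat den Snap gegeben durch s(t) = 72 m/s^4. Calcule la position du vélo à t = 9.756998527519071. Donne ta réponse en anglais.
We must find the antiderivative of our snap equation s(t) = 72 4 times. Taking ∫s(t)dt and applying j(0) = -24, we find j(t) = 72·t - 24. The integral of jerk is acceleration. Using a(0) = -10, we get a(t) = 36·t^2 - 24·t - 10. Integrating acceleration and using the initial condition v(0) = 1, we get v(t) = 12·t^3 - 12·t^2 - 10·t + 1. Integrating velocity and using the initial condition x(0) = -2, we get x(t) = 3·t^4 - 4·t^3 - 5·t^2 + t - 2. From the given position equation x(t) = 3·t^4 - 4·t^3 - 5·t^2 + t - 2, we substitute t = 9.756998527519071 to get x = 23004.8954737948.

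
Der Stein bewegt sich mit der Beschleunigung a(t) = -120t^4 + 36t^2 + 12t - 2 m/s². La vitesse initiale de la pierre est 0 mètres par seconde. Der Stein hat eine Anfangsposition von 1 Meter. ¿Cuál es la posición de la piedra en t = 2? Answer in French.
Nous devons trouver la primitive de notre équation de l'accélération a(t) = -120·t^4 + 36·t^2 + 12·t - 2 2 fois. La primitive de l'accélération est la vitesse. En utilisant v(0) = 0, nous obtenons v(t) = 2·t·(-12·t^4 + 6·t^2 + 3·t - 1). L'intégrale de la vitesse, avec x(0) = 1, donne la position: x(t) = -4·t^6 + 3·t^4 + 2·t^3 - t^2 + 1. Nous avons la position x(t) = -4·t^6 + 3·t^4 + 2·t^3 - t^2 + 1. En substituant t = 2: x(2) = -195.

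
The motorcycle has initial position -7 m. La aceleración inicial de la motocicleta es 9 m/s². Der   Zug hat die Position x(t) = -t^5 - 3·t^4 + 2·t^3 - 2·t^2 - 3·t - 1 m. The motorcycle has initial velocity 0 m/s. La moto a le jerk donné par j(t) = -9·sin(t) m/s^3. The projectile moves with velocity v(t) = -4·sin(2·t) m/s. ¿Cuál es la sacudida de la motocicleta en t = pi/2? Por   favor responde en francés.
De l'équation du jerk j(t) = -9·sin(t), nous substituons t = pi/2 pour obtenir j = -9.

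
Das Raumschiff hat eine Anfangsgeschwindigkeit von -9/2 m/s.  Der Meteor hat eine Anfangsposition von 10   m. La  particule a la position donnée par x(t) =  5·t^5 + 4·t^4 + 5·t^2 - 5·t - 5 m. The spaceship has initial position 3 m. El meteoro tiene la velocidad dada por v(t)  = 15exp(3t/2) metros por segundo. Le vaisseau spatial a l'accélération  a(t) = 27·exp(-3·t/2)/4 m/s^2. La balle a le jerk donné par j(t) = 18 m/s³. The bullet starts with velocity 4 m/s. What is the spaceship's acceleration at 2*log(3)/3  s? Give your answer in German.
Aus der Gleichung für die Beschleunigung a(t) = 27·exp(-3·t/2)/4, setzen wir t = 2*log(3)/3 ein und erhalten a = 9/4.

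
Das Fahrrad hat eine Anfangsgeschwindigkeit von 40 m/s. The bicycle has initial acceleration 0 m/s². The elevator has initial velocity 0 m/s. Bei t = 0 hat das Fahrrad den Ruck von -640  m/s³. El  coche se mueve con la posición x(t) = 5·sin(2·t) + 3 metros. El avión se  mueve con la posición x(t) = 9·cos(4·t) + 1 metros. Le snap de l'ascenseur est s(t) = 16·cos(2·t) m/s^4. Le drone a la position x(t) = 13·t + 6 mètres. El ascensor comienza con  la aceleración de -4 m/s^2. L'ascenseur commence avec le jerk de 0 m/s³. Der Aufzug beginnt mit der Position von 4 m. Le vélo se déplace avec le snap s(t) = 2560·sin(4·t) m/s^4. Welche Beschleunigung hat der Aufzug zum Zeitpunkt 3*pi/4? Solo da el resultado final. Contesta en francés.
L'accélération à t = 3*pi/4 est a = 0.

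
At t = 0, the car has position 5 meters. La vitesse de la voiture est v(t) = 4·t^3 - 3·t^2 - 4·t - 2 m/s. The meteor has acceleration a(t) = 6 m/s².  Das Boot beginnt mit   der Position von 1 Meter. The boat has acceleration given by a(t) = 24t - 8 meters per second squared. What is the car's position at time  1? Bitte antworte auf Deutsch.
Um dies zu lösen, müssen wir 1 Integral unserer Gleichung für die Geschwindigkeit v(t) = 4·t^3 - 3·t^2 - 4·t - 2 finden. Das Integral von der Geschwindigkeit ist die Position. Mit x(0) = 5 erhalten wir x(t) = t^4 - t^3 - 2·t^2 - 2·t + 5. Mit x(t) = t^4 - t^3 - 2·t^2 - 2·t + 5 und Einsetzen von t = 1, finden wir x = 1.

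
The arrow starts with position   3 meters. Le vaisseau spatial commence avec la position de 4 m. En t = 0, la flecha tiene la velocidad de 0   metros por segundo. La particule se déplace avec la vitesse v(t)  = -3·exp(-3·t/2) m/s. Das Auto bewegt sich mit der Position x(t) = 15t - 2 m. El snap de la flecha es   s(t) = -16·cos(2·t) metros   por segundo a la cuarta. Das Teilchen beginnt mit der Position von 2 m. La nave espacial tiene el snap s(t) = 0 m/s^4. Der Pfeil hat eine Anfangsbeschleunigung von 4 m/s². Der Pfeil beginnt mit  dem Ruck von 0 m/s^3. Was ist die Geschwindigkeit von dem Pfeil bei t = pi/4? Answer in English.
To solve this, we need to take 3 antiderivatives of our snap equation s(t) = -16·cos(2·t). Integrating snap and using the initial condition j(0) = 0, we get j(t) = -8·sin(2·t). The antiderivative of jerk, with a(0) = 4, gives acceleration: a(t) = 4·cos(2·t). Finding the integral of a(t) and using v(0) = 0: v(t) = 2·sin(2·t). From the given velocity equation v(t) = 2·sin(2·t), we substitute t = pi/4 to get v = 2.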